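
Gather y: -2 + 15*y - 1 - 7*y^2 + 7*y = -7*y^2 + 22*y - 3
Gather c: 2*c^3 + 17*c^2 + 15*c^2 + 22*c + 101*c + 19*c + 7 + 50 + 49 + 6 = 2*c^3 + 32*c^2 + 142*c + 112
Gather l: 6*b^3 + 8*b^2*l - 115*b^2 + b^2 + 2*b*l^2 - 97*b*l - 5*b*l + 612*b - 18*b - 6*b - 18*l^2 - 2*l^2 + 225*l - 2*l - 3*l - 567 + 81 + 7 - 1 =6*b^3 - 114*b^2 + 588*b + l^2*(2*b - 20) + l*(8*b^2 - 102*b + 220) - 480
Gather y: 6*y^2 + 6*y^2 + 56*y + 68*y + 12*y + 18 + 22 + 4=12*y^2 + 136*y + 44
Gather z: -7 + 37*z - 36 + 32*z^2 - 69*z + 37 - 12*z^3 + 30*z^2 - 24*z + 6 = -12*z^3 + 62*z^2 - 56*z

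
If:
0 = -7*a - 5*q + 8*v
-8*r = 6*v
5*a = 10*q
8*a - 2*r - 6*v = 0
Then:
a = 0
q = 0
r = 0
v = 0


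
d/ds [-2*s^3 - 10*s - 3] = -6*s^2 - 10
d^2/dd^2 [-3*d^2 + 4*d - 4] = -6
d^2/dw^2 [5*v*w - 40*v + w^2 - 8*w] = 2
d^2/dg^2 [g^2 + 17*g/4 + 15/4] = 2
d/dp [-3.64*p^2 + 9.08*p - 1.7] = 9.08 - 7.28*p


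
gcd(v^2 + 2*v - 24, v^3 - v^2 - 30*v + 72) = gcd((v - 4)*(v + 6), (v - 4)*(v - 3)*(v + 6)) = v^2 + 2*v - 24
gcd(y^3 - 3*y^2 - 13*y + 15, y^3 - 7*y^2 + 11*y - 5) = y^2 - 6*y + 5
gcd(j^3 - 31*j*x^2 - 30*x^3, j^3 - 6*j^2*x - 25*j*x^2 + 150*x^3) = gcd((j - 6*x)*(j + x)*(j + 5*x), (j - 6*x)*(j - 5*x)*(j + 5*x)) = -j^2 + j*x + 30*x^2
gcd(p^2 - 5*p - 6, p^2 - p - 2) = p + 1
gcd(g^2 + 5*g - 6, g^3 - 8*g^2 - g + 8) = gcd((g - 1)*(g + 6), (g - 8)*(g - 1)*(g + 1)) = g - 1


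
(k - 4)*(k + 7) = k^2 + 3*k - 28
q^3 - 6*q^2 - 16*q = q*(q - 8)*(q + 2)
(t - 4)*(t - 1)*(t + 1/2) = t^3 - 9*t^2/2 + 3*t/2 + 2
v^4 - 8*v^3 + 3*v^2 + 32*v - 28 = (v - 7)*(v - 2)*(v - 1)*(v + 2)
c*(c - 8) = c^2 - 8*c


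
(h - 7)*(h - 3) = h^2 - 10*h + 21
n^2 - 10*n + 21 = (n - 7)*(n - 3)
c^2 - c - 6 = (c - 3)*(c + 2)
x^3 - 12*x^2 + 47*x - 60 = (x - 5)*(x - 4)*(x - 3)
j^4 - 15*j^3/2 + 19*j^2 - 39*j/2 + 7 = (j - 7/2)*(j - 2)*(j - 1)^2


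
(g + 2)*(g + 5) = g^2 + 7*g + 10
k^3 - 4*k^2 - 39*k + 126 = (k - 7)*(k - 3)*(k + 6)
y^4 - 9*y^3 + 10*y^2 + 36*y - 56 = (y - 7)*(y - 2)^2*(y + 2)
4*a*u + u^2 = u*(4*a + u)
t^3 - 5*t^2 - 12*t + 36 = (t - 6)*(t - 2)*(t + 3)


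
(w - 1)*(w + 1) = w^2 - 1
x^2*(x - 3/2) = x^3 - 3*x^2/2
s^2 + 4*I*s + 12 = (s - 2*I)*(s + 6*I)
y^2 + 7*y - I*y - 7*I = (y + 7)*(y - I)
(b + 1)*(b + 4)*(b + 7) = b^3 + 12*b^2 + 39*b + 28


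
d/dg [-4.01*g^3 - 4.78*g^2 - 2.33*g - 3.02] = -12.03*g^2 - 9.56*g - 2.33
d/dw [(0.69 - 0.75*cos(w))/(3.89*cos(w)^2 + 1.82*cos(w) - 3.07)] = (-2.9175*cos(w)^2 + 5.3682*cos(w) - 1.0467)*sin(w)/(15.1321*cos(w)^4 + 14.1596*cos(w)^3 - 20.5722*cos(w)^2 - 11.1748*cos(w) + 9.4249)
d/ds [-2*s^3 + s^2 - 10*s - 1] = -6*s^2 + 2*s - 10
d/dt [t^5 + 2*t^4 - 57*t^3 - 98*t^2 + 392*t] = 5*t^4 + 8*t^3 - 171*t^2 - 196*t + 392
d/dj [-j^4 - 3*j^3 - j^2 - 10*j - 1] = -4*j^3 - 9*j^2 - 2*j - 10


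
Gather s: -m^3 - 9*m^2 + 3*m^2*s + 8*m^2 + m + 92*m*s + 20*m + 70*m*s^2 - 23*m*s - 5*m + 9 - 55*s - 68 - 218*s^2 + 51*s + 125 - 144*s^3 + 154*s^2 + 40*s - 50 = -m^3 - m^2 + 16*m - 144*s^3 + s^2*(70*m - 64) + s*(3*m^2 + 69*m + 36) + 16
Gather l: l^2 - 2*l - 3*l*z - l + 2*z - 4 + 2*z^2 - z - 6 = l^2 + l*(-3*z - 3) + 2*z^2 + z - 10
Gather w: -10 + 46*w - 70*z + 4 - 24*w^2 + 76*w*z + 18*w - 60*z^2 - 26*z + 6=-24*w^2 + w*(76*z + 64) - 60*z^2 - 96*z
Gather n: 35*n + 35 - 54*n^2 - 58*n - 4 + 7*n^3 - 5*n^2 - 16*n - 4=7*n^3 - 59*n^2 - 39*n + 27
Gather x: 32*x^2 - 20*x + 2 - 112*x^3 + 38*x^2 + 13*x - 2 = -112*x^3 + 70*x^2 - 7*x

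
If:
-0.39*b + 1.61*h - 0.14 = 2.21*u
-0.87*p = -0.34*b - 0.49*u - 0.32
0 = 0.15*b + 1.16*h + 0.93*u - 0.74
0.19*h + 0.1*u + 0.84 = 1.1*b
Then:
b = 0.85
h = 0.44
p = 0.76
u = 0.11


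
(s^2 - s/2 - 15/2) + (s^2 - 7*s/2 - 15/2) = 2*s^2 - 4*s - 15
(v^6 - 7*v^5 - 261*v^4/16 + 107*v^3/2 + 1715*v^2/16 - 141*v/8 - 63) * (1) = v^6 - 7*v^5 - 261*v^4/16 + 107*v^3/2 + 1715*v^2/16 - 141*v/8 - 63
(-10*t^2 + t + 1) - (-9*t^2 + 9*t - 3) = -t^2 - 8*t + 4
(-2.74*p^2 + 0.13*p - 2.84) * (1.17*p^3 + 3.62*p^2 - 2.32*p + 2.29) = -3.2058*p^5 - 9.7667*p^4 + 3.5046*p^3 - 16.857*p^2 + 6.8865*p - 6.5036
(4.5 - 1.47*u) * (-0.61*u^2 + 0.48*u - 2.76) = 0.8967*u^3 - 3.4506*u^2 + 6.2172*u - 12.42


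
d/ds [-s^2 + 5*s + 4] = 5 - 2*s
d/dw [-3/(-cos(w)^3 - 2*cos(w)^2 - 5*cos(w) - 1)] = 3*(3*cos(w)^2 + 4*cos(w) + 5)*sin(w)/(cos(w)^3 + 2*cos(w)^2 + 5*cos(w) + 1)^2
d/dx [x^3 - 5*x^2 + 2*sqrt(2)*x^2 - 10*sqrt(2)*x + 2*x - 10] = 3*x^2 - 10*x + 4*sqrt(2)*x - 10*sqrt(2) + 2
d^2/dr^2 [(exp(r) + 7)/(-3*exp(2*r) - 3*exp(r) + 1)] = (-9*exp(4*r) - 243*exp(3*r) - 207*exp(2*r) - 150*exp(r) - 22)*exp(r)/(27*exp(6*r) + 81*exp(5*r) + 54*exp(4*r) - 27*exp(3*r) - 18*exp(2*r) + 9*exp(r) - 1)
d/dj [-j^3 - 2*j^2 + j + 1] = -3*j^2 - 4*j + 1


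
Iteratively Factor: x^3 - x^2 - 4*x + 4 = (x + 2)*(x^2 - 3*x + 2) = (x - 1)*(x + 2)*(x - 2)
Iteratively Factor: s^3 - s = (s - 1)*(s^2 + s) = s*(s - 1)*(s + 1)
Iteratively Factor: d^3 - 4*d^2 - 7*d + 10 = (d - 1)*(d^2 - 3*d - 10) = (d - 5)*(d - 1)*(d + 2)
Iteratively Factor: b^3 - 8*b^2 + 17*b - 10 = (b - 5)*(b^2 - 3*b + 2) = (b - 5)*(b - 1)*(b - 2)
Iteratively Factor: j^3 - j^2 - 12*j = (j + 3)*(j^2 - 4*j) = (j - 4)*(j + 3)*(j)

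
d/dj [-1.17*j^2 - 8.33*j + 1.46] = -2.34*j - 8.33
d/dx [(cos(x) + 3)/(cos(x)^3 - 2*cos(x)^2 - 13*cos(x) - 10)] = (-21*cos(x) + 7*cos(2*x) + cos(3*x) - 51)*sin(x)/(2*(cos(x) - 5)^2*(cos(x) + 1)^2*(cos(x) + 2)^2)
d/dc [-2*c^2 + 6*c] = 6 - 4*c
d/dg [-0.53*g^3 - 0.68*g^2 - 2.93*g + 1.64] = -1.59*g^2 - 1.36*g - 2.93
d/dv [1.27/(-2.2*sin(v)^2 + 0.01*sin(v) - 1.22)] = (5.588*sin(v) - 0.0127)*cos(v)/(2.2*sin(v)^2 - 0.01*sin(v) + 1.22)^2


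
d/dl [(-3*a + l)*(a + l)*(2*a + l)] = -7*a^2 + 3*l^2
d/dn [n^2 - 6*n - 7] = 2*n - 6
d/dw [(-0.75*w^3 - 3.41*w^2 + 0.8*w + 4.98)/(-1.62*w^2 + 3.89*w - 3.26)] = (1.215*w^4 - 5.835*w^3 - 4.6339*w^2 + 38.3684*w - 21.9802)/(2.6244*w^4 - 12.6036*w^3 + 25.6945*w^2 - 25.3628*w + 10.6276)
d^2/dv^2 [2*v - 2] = 0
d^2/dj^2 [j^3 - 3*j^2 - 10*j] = 6*j - 6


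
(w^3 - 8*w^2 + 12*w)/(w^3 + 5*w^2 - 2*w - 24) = w*(w - 6)/(w^2 + 7*w + 12)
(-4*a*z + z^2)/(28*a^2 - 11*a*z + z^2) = z/(-7*a + z)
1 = 1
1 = 1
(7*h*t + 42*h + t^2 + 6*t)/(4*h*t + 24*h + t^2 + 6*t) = (7*h + t)/(4*h + t)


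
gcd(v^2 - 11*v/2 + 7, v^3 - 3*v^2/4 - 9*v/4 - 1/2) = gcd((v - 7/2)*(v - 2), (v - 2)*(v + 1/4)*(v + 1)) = v - 2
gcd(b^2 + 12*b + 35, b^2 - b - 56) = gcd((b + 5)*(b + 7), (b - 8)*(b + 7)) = b + 7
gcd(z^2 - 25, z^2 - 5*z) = z - 5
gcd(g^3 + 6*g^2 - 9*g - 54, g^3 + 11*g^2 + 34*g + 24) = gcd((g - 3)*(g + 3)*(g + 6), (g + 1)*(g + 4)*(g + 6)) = g + 6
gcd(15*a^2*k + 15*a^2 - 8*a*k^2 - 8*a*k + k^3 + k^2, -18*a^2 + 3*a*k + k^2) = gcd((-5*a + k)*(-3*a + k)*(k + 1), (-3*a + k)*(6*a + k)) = 3*a - k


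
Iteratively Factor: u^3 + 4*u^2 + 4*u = (u + 2)*(u^2 + 2*u) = u*(u + 2)*(u + 2)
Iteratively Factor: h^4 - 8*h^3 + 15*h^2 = (h)*(h^3 - 8*h^2 + 15*h) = h^2*(h^2 - 8*h + 15) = h^2*(h - 3)*(h - 5)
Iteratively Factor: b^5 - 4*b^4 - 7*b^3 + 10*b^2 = (b - 1)*(b^4 - 3*b^3 - 10*b^2) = b*(b - 1)*(b^3 - 3*b^2 - 10*b) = b*(b - 5)*(b - 1)*(b^2 + 2*b) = b*(b - 5)*(b - 1)*(b + 2)*(b)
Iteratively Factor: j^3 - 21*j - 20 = (j - 5)*(j^2 + 5*j + 4) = (j - 5)*(j + 1)*(j + 4)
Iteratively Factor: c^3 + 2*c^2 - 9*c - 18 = (c + 2)*(c^2 - 9) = (c + 2)*(c + 3)*(c - 3)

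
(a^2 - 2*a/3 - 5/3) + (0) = a^2 - 2*a/3 - 5/3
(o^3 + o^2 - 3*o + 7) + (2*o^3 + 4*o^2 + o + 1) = 3*o^3 + 5*o^2 - 2*o + 8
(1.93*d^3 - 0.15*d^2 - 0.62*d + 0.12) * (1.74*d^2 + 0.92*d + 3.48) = 3.3582*d^5 + 1.5146*d^4 + 5.4996*d^3 - 0.8836*d^2 - 2.0472*d + 0.4176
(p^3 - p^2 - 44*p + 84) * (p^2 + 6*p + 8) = p^5 + 5*p^4 - 42*p^3 - 188*p^2 + 152*p + 672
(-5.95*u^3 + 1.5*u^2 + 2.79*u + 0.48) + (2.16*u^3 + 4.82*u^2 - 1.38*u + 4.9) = -3.79*u^3 + 6.32*u^2 + 1.41*u + 5.38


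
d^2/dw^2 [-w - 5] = 0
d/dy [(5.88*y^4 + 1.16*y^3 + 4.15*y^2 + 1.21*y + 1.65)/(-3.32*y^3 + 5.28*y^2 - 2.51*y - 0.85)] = (-19.5216*y^6 + 62.0928*y^5 - 24.3736*y^4 - 17.7808*y^3 - 3.3293*y^2 - 24.479*y + 3.113)/(11.0224*y^6 - 35.0592*y^5 + 44.5448*y^4 - 20.8616*y^3 - 2.6759*y^2 + 4.267*y + 0.7225)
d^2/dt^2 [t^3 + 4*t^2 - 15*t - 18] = 6*t + 8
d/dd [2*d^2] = 4*d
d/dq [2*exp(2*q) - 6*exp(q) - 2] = (4*exp(q) - 6)*exp(q)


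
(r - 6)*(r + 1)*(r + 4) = r^3 - r^2 - 26*r - 24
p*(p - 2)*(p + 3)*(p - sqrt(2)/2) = p^4 - sqrt(2)*p^3/2 + p^3 - 6*p^2 - sqrt(2)*p^2/2 + 3*sqrt(2)*p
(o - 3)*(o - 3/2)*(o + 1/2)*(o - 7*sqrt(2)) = o^4 - 7*sqrt(2)*o^3 - 4*o^3 + 9*o^2/4 + 28*sqrt(2)*o^2 - 63*sqrt(2)*o/4 + 9*o/4 - 63*sqrt(2)/4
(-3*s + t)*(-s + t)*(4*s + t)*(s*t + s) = 12*s^4*t + 12*s^4 - 13*s^3*t^2 - 13*s^3*t + s*t^4 + s*t^3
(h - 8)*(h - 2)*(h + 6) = h^3 - 4*h^2 - 44*h + 96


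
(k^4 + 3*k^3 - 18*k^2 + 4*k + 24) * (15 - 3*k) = -3*k^5 + 6*k^4 + 99*k^3 - 282*k^2 - 12*k + 360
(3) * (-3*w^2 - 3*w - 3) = -9*w^2 - 9*w - 9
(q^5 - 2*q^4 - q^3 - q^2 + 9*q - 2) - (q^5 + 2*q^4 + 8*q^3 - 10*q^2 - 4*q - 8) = -4*q^4 - 9*q^3 + 9*q^2 + 13*q + 6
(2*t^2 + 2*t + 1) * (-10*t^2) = -20*t^4 - 20*t^3 - 10*t^2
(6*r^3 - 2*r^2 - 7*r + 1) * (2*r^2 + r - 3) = 12*r^5 + 2*r^4 - 34*r^3 + r^2 + 22*r - 3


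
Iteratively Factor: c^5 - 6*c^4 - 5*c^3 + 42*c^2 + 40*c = (c - 5)*(c^4 - c^3 - 10*c^2 - 8*c) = c*(c - 5)*(c^3 - c^2 - 10*c - 8) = c*(c - 5)*(c - 4)*(c^2 + 3*c + 2) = c*(c - 5)*(c - 4)*(c + 2)*(c + 1)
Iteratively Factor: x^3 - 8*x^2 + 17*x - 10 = (x - 2)*(x^2 - 6*x + 5) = (x - 2)*(x - 1)*(x - 5)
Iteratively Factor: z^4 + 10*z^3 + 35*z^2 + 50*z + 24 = (z + 2)*(z^3 + 8*z^2 + 19*z + 12) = (z + 1)*(z + 2)*(z^2 + 7*z + 12) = (z + 1)*(z + 2)*(z + 4)*(z + 3)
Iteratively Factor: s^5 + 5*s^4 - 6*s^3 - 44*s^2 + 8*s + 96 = (s + 3)*(s^4 + 2*s^3 - 12*s^2 - 8*s + 32) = (s + 3)*(s + 4)*(s^3 - 2*s^2 - 4*s + 8) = (s + 2)*(s + 3)*(s + 4)*(s^2 - 4*s + 4) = (s - 2)*(s + 2)*(s + 3)*(s + 4)*(s - 2)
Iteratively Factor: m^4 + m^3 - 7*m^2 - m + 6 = (m - 2)*(m^3 + 3*m^2 - m - 3) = (m - 2)*(m + 3)*(m^2 - 1) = (m - 2)*(m + 1)*(m + 3)*(m - 1)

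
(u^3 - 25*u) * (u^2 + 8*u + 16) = u^5 + 8*u^4 - 9*u^3 - 200*u^2 - 400*u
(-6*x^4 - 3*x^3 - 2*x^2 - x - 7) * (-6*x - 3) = 36*x^5 + 36*x^4 + 21*x^3 + 12*x^2 + 45*x + 21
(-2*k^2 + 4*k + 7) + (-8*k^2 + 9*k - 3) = -10*k^2 + 13*k + 4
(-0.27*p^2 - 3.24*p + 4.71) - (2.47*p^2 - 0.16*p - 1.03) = -2.74*p^2 - 3.08*p + 5.74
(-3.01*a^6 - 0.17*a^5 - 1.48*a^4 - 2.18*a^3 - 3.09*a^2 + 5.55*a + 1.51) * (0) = 0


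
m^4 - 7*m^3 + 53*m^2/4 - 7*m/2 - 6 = (m - 4)*(m - 2)*(m - 3/2)*(m + 1/2)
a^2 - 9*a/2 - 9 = (a - 6)*(a + 3/2)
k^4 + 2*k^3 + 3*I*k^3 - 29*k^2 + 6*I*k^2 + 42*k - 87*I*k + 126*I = (k - 3)*(k - 2)*(k + 7)*(k + 3*I)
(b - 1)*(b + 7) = b^2 + 6*b - 7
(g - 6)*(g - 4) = g^2 - 10*g + 24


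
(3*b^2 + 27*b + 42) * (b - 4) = 3*b^3 + 15*b^2 - 66*b - 168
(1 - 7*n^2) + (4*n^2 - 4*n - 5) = -3*n^2 - 4*n - 4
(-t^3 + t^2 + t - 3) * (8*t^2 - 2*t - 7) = -8*t^5 + 10*t^4 + 13*t^3 - 33*t^2 - t + 21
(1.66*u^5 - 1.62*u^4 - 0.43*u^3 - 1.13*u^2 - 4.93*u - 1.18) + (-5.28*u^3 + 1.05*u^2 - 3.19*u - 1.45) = 1.66*u^5 - 1.62*u^4 - 5.71*u^3 - 0.0799999999999998*u^2 - 8.12*u - 2.63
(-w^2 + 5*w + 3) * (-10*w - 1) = 10*w^3 - 49*w^2 - 35*w - 3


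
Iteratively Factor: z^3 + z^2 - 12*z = (z + 4)*(z^2 - 3*z) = (z - 3)*(z + 4)*(z)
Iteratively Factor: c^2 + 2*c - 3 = (c - 1)*(c + 3)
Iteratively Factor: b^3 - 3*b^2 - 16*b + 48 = (b - 4)*(b^2 + b - 12) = (b - 4)*(b - 3)*(b + 4)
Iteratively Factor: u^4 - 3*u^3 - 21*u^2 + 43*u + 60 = (u + 4)*(u^3 - 7*u^2 + 7*u + 15) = (u + 1)*(u + 4)*(u^2 - 8*u + 15) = (u - 3)*(u + 1)*(u + 4)*(u - 5)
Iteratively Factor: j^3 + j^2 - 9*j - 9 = (j + 1)*(j^2 - 9) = (j - 3)*(j + 1)*(j + 3)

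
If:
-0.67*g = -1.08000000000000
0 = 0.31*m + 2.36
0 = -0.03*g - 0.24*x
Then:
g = 1.61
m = -7.61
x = -0.20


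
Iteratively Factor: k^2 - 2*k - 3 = (k - 3)*(k + 1)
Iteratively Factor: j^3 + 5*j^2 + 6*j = (j + 2)*(j^2 + 3*j) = (j + 2)*(j + 3)*(j)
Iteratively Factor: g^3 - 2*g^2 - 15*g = (g + 3)*(g^2 - 5*g) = (g - 5)*(g + 3)*(g)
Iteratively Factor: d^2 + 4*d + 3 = (d + 3)*(d + 1)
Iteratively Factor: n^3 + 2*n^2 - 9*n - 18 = (n - 3)*(n^2 + 5*n + 6) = (n - 3)*(n + 3)*(n + 2)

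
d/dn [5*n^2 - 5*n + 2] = 10*n - 5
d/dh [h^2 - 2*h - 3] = 2*h - 2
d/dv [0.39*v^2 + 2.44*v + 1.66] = 0.78*v + 2.44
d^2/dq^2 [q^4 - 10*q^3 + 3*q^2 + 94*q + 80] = 12*q^2 - 60*q + 6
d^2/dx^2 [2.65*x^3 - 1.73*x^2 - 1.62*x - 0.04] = 15.9*x - 3.46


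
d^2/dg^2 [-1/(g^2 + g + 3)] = 2*(g^2 + g - (2*g + 1)^2 + 3)/(g^2 + g + 3)^3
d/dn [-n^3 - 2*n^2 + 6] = n*(-3*n - 4)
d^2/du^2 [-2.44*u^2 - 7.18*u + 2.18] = -4.88000000000000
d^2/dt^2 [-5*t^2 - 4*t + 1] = -10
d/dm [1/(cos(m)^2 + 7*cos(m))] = (2*cos(m) + 7)*sin(m)/((cos(m) + 7)^2*cos(m)^2)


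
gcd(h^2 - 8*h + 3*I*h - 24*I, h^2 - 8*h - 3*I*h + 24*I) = h - 8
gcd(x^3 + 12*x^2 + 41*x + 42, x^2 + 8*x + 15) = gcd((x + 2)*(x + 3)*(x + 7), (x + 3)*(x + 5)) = x + 3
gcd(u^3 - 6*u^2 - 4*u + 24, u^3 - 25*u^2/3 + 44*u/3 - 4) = u^2 - 8*u + 12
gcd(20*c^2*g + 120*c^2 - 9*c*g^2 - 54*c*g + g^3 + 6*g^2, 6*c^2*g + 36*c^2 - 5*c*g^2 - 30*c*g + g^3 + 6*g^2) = g + 6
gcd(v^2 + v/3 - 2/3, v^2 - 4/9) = v - 2/3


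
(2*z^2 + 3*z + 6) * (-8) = -16*z^2 - 24*z - 48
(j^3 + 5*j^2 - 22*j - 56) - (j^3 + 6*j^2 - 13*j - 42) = -j^2 - 9*j - 14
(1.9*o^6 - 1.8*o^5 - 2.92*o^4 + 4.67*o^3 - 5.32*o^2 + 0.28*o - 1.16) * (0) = 0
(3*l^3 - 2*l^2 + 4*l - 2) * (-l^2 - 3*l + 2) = -3*l^5 - 7*l^4 + 8*l^3 - 14*l^2 + 14*l - 4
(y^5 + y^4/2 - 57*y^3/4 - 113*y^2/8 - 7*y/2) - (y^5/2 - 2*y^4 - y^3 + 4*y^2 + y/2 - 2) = y^5/2 + 5*y^4/2 - 53*y^3/4 - 145*y^2/8 - 4*y + 2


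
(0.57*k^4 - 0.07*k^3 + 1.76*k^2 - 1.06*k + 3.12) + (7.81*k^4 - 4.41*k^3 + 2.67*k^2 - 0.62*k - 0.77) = 8.38*k^4 - 4.48*k^3 + 4.43*k^2 - 1.68*k + 2.35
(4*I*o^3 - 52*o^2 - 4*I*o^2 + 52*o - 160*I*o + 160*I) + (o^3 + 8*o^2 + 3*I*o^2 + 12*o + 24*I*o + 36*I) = o^3 + 4*I*o^3 - 44*o^2 - I*o^2 + 64*o - 136*I*o + 196*I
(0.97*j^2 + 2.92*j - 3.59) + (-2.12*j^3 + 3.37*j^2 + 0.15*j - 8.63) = -2.12*j^3 + 4.34*j^2 + 3.07*j - 12.22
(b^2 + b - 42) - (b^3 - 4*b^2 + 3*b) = -b^3 + 5*b^2 - 2*b - 42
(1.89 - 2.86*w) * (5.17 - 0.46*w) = 1.3156*w^2 - 15.6556*w + 9.7713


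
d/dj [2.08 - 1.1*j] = -1.10000000000000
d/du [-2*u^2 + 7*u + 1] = 7 - 4*u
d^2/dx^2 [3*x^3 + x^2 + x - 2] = 18*x + 2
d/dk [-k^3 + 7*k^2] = k*(14 - 3*k)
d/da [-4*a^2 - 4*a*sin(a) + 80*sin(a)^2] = -4*a*cos(a) - 8*a - 4*sin(a) + 80*sin(2*a)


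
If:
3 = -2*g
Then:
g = -3/2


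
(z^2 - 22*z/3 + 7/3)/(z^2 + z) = (3*z^2 - 22*z + 7)/(3*z*(z + 1))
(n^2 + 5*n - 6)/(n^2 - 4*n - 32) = (-n^2 - 5*n + 6)/(-n^2 + 4*n + 32)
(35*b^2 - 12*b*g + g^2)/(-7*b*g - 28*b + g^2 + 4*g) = (-5*b + g)/(g + 4)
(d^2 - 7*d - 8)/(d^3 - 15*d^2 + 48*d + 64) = 1/(d - 8)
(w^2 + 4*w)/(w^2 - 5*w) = (w + 4)/(w - 5)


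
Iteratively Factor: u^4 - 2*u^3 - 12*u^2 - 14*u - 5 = (u - 5)*(u^3 + 3*u^2 + 3*u + 1) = (u - 5)*(u + 1)*(u^2 + 2*u + 1) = (u - 5)*(u + 1)^2*(u + 1)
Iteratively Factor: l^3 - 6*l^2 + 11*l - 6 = (l - 3)*(l^2 - 3*l + 2) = (l - 3)*(l - 1)*(l - 2)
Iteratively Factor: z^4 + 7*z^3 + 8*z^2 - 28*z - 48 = (z - 2)*(z^3 + 9*z^2 + 26*z + 24) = (z - 2)*(z + 4)*(z^2 + 5*z + 6) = (z - 2)*(z + 2)*(z + 4)*(z + 3)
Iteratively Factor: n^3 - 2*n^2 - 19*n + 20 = (n - 5)*(n^2 + 3*n - 4) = (n - 5)*(n + 4)*(n - 1)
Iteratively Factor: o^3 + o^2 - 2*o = (o + 2)*(o^2 - o) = o*(o + 2)*(o - 1)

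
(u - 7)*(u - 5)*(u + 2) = u^3 - 10*u^2 + 11*u + 70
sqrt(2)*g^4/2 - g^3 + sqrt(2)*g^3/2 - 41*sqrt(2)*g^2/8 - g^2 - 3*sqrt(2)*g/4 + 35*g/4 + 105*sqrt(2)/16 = (g - 5/2)*(g + 7/2)*(g - 3*sqrt(2)/2)*(sqrt(2)*g/2 + 1/2)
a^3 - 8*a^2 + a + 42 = (a - 7)*(a - 3)*(a + 2)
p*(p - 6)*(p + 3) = p^3 - 3*p^2 - 18*p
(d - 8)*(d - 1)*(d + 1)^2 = d^4 - 7*d^3 - 9*d^2 + 7*d + 8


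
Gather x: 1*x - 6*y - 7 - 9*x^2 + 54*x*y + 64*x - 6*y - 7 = -9*x^2 + x*(54*y + 65) - 12*y - 14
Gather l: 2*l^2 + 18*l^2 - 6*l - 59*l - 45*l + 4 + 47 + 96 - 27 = 20*l^2 - 110*l + 120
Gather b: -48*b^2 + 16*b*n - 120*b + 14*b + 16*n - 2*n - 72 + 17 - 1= -48*b^2 + b*(16*n - 106) + 14*n - 56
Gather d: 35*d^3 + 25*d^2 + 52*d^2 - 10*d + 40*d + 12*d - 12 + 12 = 35*d^3 + 77*d^2 + 42*d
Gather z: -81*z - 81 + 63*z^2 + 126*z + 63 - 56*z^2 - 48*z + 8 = 7*z^2 - 3*z - 10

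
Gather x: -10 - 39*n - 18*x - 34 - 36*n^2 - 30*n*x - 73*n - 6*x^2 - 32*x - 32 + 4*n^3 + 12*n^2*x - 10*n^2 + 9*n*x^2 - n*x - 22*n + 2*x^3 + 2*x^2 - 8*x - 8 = 4*n^3 - 46*n^2 - 134*n + 2*x^3 + x^2*(9*n - 4) + x*(12*n^2 - 31*n - 58) - 84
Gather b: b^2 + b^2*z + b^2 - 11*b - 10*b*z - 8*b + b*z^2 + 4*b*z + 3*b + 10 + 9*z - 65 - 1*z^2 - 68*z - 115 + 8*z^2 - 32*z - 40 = b^2*(z + 2) + b*(z^2 - 6*z - 16) + 7*z^2 - 91*z - 210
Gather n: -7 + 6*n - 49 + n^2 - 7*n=n^2 - n - 56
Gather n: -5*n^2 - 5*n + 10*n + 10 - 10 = -5*n^2 + 5*n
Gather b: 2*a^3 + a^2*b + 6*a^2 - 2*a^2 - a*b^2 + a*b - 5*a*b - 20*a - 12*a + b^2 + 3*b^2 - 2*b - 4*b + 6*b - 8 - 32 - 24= 2*a^3 + 4*a^2 - 32*a + b^2*(4 - a) + b*(a^2 - 4*a) - 64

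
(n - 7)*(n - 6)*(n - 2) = n^3 - 15*n^2 + 68*n - 84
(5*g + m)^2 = 25*g^2 + 10*g*m + m^2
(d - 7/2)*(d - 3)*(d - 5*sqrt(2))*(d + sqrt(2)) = d^4 - 13*d^3/2 - 4*sqrt(2)*d^3 + d^2/2 + 26*sqrt(2)*d^2 - 42*sqrt(2)*d + 65*d - 105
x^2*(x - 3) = x^3 - 3*x^2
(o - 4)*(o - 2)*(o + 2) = o^3 - 4*o^2 - 4*o + 16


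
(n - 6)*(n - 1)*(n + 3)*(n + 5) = n^4 + n^3 - 35*n^2 - 57*n + 90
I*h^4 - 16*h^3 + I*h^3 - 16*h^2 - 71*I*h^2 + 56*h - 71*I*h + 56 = (h + I)*(h + 7*I)*(h + 8*I)*(I*h + I)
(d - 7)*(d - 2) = d^2 - 9*d + 14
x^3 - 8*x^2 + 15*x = x*(x - 5)*(x - 3)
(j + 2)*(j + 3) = j^2 + 5*j + 6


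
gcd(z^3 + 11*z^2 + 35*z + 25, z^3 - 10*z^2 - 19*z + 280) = z + 5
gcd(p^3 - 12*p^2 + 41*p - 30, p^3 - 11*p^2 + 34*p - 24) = p^2 - 7*p + 6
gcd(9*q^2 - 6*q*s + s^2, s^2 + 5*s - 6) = 1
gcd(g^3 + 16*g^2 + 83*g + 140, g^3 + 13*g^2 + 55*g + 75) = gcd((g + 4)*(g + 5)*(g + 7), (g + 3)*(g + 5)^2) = g + 5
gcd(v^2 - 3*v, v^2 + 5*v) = v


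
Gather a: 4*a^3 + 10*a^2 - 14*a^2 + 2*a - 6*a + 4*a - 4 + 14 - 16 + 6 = 4*a^3 - 4*a^2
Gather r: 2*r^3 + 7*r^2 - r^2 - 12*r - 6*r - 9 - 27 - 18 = 2*r^3 + 6*r^2 - 18*r - 54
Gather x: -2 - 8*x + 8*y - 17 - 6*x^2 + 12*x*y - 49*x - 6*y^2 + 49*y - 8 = -6*x^2 + x*(12*y - 57) - 6*y^2 + 57*y - 27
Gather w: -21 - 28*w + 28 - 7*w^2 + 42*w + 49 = -7*w^2 + 14*w + 56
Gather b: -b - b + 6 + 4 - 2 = 8 - 2*b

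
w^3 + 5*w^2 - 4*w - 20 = (w - 2)*(w + 2)*(w + 5)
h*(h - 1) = h^2 - h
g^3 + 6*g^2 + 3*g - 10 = (g - 1)*(g + 2)*(g + 5)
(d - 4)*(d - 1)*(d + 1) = d^3 - 4*d^2 - d + 4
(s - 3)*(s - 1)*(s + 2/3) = s^3 - 10*s^2/3 + s/3 + 2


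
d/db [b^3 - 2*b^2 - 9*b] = 3*b^2 - 4*b - 9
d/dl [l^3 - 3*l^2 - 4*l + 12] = 3*l^2 - 6*l - 4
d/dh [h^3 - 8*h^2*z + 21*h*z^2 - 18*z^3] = 3*h^2 - 16*h*z + 21*z^2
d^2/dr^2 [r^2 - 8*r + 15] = 2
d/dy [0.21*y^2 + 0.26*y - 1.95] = 0.42*y + 0.26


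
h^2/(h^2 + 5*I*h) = h/(h + 5*I)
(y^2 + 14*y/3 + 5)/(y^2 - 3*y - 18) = (y + 5/3)/(y - 6)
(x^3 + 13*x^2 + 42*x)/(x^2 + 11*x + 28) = x*(x + 6)/(x + 4)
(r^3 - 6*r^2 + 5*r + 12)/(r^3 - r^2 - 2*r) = (r^2 - 7*r + 12)/(r*(r - 2))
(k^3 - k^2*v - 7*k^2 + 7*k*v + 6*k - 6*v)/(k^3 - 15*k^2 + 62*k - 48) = (k - v)/(k - 8)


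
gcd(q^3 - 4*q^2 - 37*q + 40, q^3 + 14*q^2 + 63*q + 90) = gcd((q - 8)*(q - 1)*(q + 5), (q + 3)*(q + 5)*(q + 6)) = q + 5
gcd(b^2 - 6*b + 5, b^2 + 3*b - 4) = b - 1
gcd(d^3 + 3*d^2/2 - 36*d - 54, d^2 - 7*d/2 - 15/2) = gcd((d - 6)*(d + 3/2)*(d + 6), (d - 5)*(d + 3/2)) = d + 3/2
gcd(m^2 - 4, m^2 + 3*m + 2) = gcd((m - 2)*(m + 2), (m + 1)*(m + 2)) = m + 2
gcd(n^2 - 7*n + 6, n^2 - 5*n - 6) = n - 6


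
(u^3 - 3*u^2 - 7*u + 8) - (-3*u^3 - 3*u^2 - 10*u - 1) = 4*u^3 + 3*u + 9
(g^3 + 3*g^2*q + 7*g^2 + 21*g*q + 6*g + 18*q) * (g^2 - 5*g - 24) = g^5 + 3*g^4*q + 2*g^4 + 6*g^3*q - 53*g^3 - 159*g^2*q - 198*g^2 - 594*g*q - 144*g - 432*q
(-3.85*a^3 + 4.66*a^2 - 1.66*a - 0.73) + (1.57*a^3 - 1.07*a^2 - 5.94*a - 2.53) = -2.28*a^3 + 3.59*a^2 - 7.6*a - 3.26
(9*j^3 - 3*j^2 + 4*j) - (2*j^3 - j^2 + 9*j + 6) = 7*j^3 - 2*j^2 - 5*j - 6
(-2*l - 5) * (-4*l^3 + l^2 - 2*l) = 8*l^4 + 18*l^3 - l^2 + 10*l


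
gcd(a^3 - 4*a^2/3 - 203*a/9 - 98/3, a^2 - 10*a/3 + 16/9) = 1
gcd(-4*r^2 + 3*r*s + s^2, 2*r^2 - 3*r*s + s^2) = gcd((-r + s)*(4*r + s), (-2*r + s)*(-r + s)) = r - s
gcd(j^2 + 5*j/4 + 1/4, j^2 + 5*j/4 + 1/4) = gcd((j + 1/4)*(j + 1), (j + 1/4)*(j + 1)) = j^2 + 5*j/4 + 1/4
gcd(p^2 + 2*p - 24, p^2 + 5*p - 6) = p + 6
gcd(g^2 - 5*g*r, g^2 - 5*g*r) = -g^2 + 5*g*r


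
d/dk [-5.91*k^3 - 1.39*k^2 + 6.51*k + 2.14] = -17.73*k^2 - 2.78*k + 6.51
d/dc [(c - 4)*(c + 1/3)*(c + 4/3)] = 3*c^2 - 14*c/3 - 56/9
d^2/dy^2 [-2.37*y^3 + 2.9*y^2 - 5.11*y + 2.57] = 5.8 - 14.22*y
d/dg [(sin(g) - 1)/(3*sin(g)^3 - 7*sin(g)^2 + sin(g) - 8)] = (-6*sin(g)^3 + 16*sin(g)^2 - 14*sin(g) - 7)*cos(g)/(3*sin(g)^3 - 7*sin(g)^2 + sin(g) - 8)^2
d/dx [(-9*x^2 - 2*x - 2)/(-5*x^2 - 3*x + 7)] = (17*x^2 - 146*x - 20)/(25*x^4 + 30*x^3 - 61*x^2 - 42*x + 49)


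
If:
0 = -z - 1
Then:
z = -1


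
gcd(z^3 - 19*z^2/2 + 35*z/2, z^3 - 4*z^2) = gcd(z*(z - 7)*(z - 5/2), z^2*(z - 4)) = z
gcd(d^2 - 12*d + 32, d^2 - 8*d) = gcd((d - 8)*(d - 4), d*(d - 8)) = d - 8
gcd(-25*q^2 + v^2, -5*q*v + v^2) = 5*q - v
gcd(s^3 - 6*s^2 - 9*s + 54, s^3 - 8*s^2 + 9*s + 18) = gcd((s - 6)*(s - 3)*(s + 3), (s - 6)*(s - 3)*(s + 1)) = s^2 - 9*s + 18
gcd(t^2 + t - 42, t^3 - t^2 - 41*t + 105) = t + 7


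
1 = 1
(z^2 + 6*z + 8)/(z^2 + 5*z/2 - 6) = 2*(z + 2)/(2*z - 3)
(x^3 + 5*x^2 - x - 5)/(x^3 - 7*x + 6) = (x^2 + 6*x + 5)/(x^2 + x - 6)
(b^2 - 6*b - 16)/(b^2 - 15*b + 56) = (b + 2)/(b - 7)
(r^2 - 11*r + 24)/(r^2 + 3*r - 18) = (r - 8)/(r + 6)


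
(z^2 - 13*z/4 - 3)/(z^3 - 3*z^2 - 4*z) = (z + 3/4)/(z*(z + 1))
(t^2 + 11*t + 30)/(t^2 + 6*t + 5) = (t + 6)/(t + 1)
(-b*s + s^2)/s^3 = (-b + s)/s^2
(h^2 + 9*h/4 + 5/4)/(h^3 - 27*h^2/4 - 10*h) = (h + 1)/(h*(h - 8))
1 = 1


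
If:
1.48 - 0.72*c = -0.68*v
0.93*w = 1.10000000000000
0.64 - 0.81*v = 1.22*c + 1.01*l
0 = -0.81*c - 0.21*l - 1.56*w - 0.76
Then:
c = -8.21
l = 19.27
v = -10.87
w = 1.18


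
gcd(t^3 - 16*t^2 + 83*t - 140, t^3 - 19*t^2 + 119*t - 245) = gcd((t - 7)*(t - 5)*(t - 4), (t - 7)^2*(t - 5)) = t^2 - 12*t + 35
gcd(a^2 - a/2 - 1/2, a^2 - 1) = a - 1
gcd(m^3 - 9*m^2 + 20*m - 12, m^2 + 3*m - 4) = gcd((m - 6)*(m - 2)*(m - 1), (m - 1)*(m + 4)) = m - 1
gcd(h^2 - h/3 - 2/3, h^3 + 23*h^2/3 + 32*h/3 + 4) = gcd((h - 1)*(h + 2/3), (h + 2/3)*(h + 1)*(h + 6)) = h + 2/3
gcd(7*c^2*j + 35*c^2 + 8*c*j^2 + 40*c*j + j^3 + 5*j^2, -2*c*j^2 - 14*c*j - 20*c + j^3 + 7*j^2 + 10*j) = j + 5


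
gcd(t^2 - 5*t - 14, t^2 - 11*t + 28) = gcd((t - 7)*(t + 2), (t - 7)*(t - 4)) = t - 7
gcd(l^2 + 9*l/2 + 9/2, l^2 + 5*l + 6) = l + 3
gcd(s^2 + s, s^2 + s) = s^2 + s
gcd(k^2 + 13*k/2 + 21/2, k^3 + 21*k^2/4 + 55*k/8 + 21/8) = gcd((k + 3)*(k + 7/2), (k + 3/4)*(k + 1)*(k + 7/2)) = k + 7/2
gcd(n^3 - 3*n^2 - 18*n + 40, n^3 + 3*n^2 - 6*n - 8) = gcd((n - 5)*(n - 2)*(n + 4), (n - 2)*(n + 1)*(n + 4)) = n^2 + 2*n - 8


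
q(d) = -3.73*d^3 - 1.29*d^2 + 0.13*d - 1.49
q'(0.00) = 0.13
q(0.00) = -1.49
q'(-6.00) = -387.23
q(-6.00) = 756.97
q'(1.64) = -34.20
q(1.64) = -21.20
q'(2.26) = -62.85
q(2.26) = -50.84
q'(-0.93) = -7.15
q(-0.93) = 0.27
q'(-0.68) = -3.29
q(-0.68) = -1.00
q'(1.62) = -33.42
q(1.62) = -20.52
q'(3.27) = -127.96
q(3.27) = -145.28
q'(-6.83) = -504.25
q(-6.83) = 1125.87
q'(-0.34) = -0.29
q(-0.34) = -1.54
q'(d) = -11.19*d^2 - 2.58*d + 0.13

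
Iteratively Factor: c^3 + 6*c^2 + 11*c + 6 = (c + 3)*(c^2 + 3*c + 2) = (c + 2)*(c + 3)*(c + 1)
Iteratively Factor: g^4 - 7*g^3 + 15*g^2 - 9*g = (g - 1)*(g^3 - 6*g^2 + 9*g) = g*(g - 1)*(g^2 - 6*g + 9) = g*(g - 3)*(g - 1)*(g - 3)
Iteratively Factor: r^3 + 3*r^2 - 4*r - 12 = (r - 2)*(r^2 + 5*r + 6) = (r - 2)*(r + 3)*(r + 2)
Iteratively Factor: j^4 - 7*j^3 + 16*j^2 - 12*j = (j - 3)*(j^3 - 4*j^2 + 4*j) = (j - 3)*(j - 2)*(j^2 - 2*j) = j*(j - 3)*(j - 2)*(j - 2)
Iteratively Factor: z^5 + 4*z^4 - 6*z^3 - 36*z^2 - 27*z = (z)*(z^4 + 4*z^3 - 6*z^2 - 36*z - 27) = z*(z + 1)*(z^3 + 3*z^2 - 9*z - 27) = z*(z + 1)*(z + 3)*(z^2 - 9) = z*(z + 1)*(z + 3)^2*(z - 3)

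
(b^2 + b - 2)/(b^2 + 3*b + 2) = (b - 1)/(b + 1)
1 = 1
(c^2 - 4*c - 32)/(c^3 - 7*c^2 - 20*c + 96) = 1/(c - 3)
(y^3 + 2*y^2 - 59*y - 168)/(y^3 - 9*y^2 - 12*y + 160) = (y^2 + 10*y + 21)/(y^2 - y - 20)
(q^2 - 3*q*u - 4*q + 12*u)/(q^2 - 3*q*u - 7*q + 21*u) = (q - 4)/(q - 7)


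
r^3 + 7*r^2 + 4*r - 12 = (r - 1)*(r + 2)*(r + 6)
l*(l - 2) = l^2 - 2*l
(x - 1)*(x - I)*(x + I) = x^3 - x^2 + x - 1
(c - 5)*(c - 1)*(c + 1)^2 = c^4 - 4*c^3 - 6*c^2 + 4*c + 5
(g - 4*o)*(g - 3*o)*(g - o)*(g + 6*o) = g^4 - 2*g^3*o - 29*g^2*o^2 + 102*g*o^3 - 72*o^4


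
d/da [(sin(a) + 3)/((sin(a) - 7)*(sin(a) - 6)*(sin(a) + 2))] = 2*(-sin(a)^3 + sin(a)^2 + 33*sin(a) + 18)*cos(a)/((sin(a) - 7)^2*(sin(a) - 6)^2*(sin(a) + 2)^2)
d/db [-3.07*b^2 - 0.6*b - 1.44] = -6.14*b - 0.6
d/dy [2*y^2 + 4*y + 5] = 4*y + 4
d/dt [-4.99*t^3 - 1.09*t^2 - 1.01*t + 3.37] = -14.97*t^2 - 2.18*t - 1.01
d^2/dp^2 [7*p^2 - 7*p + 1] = 14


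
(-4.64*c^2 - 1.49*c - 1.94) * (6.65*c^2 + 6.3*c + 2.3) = -30.856*c^4 - 39.1405*c^3 - 32.96*c^2 - 15.649*c - 4.462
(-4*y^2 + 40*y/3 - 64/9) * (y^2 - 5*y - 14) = -4*y^4 + 100*y^3/3 - 160*y^2/9 - 1360*y/9 + 896/9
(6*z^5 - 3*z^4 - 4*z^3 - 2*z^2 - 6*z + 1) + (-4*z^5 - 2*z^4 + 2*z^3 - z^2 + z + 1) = 2*z^5 - 5*z^4 - 2*z^3 - 3*z^2 - 5*z + 2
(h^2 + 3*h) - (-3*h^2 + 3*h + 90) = 4*h^2 - 90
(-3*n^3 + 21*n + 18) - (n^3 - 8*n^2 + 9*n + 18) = -4*n^3 + 8*n^2 + 12*n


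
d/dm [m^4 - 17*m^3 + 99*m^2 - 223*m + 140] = 4*m^3 - 51*m^2 + 198*m - 223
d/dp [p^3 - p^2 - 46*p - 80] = 3*p^2 - 2*p - 46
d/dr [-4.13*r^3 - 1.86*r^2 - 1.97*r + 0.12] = -12.39*r^2 - 3.72*r - 1.97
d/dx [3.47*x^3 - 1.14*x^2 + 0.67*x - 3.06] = 10.41*x^2 - 2.28*x + 0.67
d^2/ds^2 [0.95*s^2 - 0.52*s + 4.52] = 1.90000000000000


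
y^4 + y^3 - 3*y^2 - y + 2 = (y - 1)^2*(y + 1)*(y + 2)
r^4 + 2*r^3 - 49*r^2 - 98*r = r*(r - 7)*(r + 2)*(r + 7)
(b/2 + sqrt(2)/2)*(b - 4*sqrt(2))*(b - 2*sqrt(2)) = b^3/2 - 5*sqrt(2)*b^2/2 + 2*b + 8*sqrt(2)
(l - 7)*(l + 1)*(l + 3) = l^3 - 3*l^2 - 25*l - 21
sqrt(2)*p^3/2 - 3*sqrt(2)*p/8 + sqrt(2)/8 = (p - 1/2)^2*(sqrt(2)*p/2 + sqrt(2)/2)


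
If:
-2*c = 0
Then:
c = 0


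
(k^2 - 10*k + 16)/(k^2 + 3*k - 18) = (k^2 - 10*k + 16)/(k^2 + 3*k - 18)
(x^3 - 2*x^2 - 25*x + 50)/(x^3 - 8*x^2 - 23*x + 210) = (x^2 - 7*x + 10)/(x^2 - 13*x + 42)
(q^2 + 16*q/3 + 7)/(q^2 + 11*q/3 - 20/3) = (3*q^2 + 16*q + 21)/(3*q^2 + 11*q - 20)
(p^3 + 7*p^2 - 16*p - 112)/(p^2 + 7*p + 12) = (p^2 + 3*p - 28)/(p + 3)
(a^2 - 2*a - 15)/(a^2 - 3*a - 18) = (a - 5)/(a - 6)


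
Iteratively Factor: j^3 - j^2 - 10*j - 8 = (j - 4)*(j^2 + 3*j + 2) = (j - 4)*(j + 1)*(j + 2)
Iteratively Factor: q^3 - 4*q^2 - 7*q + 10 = (q + 2)*(q^2 - 6*q + 5) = (q - 5)*(q + 2)*(q - 1)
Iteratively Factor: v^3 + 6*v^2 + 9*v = (v + 3)*(v^2 + 3*v) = (v + 3)^2*(v)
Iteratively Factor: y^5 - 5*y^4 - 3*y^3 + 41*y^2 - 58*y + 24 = (y - 2)*(y^4 - 3*y^3 - 9*y^2 + 23*y - 12) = (y - 4)*(y - 2)*(y^3 + y^2 - 5*y + 3) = (y - 4)*(y - 2)*(y + 3)*(y^2 - 2*y + 1) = (y - 4)*(y - 2)*(y - 1)*(y + 3)*(y - 1)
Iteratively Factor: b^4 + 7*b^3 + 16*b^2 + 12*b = (b)*(b^3 + 7*b^2 + 16*b + 12) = b*(b + 2)*(b^2 + 5*b + 6) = b*(b + 2)*(b + 3)*(b + 2)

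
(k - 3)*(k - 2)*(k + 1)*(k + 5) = k^4 + k^3 - 19*k^2 + 11*k + 30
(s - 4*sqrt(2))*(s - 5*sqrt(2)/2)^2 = s^3 - 9*sqrt(2)*s^2 + 105*s/2 - 50*sqrt(2)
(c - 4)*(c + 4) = c^2 - 16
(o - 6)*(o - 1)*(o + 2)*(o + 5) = o^4 - 33*o^2 - 28*o + 60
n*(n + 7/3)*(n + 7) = n^3 + 28*n^2/3 + 49*n/3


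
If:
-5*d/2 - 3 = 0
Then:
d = -6/5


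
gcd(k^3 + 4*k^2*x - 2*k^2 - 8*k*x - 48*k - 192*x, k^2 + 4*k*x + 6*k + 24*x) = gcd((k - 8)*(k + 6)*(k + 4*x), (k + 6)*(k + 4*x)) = k^2 + 4*k*x + 6*k + 24*x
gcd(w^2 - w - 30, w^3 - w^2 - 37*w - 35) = w + 5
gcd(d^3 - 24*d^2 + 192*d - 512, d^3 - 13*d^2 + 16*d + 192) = d^2 - 16*d + 64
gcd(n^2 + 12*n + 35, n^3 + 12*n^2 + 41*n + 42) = n + 7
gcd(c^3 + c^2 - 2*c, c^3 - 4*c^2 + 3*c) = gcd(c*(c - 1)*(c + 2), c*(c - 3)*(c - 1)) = c^2 - c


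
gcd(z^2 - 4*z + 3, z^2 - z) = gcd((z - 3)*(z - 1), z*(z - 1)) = z - 1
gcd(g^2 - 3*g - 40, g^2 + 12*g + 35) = g + 5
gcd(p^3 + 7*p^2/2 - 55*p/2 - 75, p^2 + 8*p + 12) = p + 6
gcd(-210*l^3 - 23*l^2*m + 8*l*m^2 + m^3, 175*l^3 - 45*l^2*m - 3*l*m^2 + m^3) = 35*l^2 - 2*l*m - m^2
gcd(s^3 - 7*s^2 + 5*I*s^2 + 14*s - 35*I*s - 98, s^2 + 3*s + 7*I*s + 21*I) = s + 7*I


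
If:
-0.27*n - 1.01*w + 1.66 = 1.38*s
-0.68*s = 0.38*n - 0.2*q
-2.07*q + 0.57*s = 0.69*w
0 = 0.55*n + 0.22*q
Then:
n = 0.33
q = -0.83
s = -0.43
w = 2.14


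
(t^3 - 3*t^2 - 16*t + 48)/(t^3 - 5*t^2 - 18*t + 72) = (t - 4)/(t - 6)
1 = 1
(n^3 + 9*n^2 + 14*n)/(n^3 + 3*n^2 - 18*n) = (n^2 + 9*n + 14)/(n^2 + 3*n - 18)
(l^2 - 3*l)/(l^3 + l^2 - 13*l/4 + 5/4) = 4*l*(l - 3)/(4*l^3 + 4*l^2 - 13*l + 5)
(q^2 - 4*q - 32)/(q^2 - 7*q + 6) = (q^2 - 4*q - 32)/(q^2 - 7*q + 6)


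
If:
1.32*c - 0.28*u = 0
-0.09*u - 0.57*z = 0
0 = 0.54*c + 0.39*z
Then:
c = 0.00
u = 0.00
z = 0.00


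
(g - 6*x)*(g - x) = g^2 - 7*g*x + 6*x^2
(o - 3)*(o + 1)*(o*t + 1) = o^3*t - 2*o^2*t + o^2 - 3*o*t - 2*o - 3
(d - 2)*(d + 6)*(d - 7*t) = d^3 - 7*d^2*t + 4*d^2 - 28*d*t - 12*d + 84*t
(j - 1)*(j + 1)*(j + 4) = j^3 + 4*j^2 - j - 4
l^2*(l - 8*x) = l^3 - 8*l^2*x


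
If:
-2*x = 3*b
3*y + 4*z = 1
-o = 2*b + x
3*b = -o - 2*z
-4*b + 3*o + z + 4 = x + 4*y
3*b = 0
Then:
No Solution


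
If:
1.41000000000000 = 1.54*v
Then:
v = 0.92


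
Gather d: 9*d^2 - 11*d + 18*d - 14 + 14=9*d^2 + 7*d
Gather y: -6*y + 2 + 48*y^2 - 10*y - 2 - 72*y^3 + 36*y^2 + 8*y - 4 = -72*y^3 + 84*y^2 - 8*y - 4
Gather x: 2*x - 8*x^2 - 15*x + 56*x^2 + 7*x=48*x^2 - 6*x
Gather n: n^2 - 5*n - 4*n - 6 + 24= n^2 - 9*n + 18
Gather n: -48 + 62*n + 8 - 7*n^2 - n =-7*n^2 + 61*n - 40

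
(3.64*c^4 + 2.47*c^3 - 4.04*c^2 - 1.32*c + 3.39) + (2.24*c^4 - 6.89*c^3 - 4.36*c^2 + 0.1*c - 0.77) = 5.88*c^4 - 4.42*c^3 - 8.4*c^2 - 1.22*c + 2.62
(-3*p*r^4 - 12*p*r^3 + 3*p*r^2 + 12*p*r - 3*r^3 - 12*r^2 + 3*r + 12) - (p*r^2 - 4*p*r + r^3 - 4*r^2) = -3*p*r^4 - 12*p*r^3 + 2*p*r^2 + 16*p*r - 4*r^3 - 8*r^2 + 3*r + 12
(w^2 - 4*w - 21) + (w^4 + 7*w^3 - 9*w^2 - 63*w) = w^4 + 7*w^3 - 8*w^2 - 67*w - 21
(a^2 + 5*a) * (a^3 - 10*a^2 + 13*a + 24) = a^5 - 5*a^4 - 37*a^3 + 89*a^2 + 120*a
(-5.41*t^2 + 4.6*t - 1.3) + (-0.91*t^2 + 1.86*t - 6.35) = -6.32*t^2 + 6.46*t - 7.65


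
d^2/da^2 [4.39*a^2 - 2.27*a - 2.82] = 8.78000000000000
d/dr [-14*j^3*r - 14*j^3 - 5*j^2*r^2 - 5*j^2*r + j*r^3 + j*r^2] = j*(-14*j^2 - 10*j*r - 5*j + 3*r^2 + 2*r)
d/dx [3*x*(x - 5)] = 6*x - 15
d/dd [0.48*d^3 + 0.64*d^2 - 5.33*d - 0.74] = 1.44*d^2 + 1.28*d - 5.33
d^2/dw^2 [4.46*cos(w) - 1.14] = -4.46*cos(w)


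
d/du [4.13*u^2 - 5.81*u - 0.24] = 8.26*u - 5.81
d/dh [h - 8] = 1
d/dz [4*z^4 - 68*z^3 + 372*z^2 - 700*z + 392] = 16*z^3 - 204*z^2 + 744*z - 700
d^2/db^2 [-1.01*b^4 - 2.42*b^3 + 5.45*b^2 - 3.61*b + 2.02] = -12.12*b^2 - 14.52*b + 10.9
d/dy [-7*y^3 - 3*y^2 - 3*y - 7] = -21*y^2 - 6*y - 3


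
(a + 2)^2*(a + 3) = a^3 + 7*a^2 + 16*a + 12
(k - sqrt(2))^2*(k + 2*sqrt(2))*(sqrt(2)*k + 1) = sqrt(2)*k^4 + k^3 - 6*sqrt(2)*k^2 + 2*k + 4*sqrt(2)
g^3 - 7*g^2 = g^2*(g - 7)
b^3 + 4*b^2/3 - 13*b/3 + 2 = (b - 1)*(b - 2/3)*(b + 3)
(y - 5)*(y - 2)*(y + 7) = y^3 - 39*y + 70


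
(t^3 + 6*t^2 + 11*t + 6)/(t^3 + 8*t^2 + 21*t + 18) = (t + 1)/(t + 3)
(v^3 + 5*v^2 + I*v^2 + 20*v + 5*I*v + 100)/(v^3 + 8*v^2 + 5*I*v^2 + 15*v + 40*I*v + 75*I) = (v - 4*I)/(v + 3)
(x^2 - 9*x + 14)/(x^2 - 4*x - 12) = (-x^2 + 9*x - 14)/(-x^2 + 4*x + 12)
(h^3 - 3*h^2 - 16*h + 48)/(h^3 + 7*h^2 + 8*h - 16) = (h^2 - 7*h + 12)/(h^2 + 3*h - 4)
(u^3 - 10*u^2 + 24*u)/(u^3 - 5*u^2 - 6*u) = (u - 4)/(u + 1)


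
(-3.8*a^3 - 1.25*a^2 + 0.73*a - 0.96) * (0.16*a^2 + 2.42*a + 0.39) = -0.608*a^5 - 9.396*a^4 - 4.3902*a^3 + 1.1255*a^2 - 2.0385*a - 0.3744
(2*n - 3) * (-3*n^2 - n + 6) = -6*n^3 + 7*n^2 + 15*n - 18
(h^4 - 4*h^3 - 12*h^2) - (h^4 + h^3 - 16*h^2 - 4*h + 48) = -5*h^3 + 4*h^2 + 4*h - 48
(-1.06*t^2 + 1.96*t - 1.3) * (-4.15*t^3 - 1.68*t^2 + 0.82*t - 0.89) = 4.399*t^5 - 6.3532*t^4 + 1.233*t^3 + 4.7346*t^2 - 2.8104*t + 1.157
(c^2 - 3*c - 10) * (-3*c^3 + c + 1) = -3*c^5 + 9*c^4 + 31*c^3 - 2*c^2 - 13*c - 10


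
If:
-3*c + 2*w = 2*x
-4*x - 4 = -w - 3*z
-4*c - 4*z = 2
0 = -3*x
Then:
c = -11/3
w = -11/2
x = 0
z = 19/6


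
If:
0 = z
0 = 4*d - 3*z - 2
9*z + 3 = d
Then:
No Solution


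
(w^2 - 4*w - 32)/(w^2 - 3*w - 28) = (w - 8)/(w - 7)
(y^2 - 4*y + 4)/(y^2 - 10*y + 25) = (y^2 - 4*y + 4)/(y^2 - 10*y + 25)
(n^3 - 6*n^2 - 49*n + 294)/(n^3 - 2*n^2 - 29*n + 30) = (n^2 - 49)/(n^2 + 4*n - 5)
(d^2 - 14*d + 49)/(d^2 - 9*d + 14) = (d - 7)/(d - 2)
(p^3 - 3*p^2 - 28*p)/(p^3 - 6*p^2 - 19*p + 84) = p/(p - 3)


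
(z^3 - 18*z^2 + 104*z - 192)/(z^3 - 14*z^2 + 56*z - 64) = (z - 6)/(z - 2)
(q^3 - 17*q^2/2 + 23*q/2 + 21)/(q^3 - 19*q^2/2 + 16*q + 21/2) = (2*q^3 - 17*q^2 + 23*q + 42)/(2*q^3 - 19*q^2 + 32*q + 21)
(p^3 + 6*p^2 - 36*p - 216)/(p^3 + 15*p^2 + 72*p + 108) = (p - 6)/(p + 3)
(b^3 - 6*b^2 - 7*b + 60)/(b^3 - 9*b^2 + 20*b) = (b + 3)/b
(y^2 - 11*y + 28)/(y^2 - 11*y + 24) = (y^2 - 11*y + 28)/(y^2 - 11*y + 24)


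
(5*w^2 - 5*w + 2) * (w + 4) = 5*w^3 + 15*w^2 - 18*w + 8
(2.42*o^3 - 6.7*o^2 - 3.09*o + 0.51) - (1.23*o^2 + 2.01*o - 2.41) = 2.42*o^3 - 7.93*o^2 - 5.1*o + 2.92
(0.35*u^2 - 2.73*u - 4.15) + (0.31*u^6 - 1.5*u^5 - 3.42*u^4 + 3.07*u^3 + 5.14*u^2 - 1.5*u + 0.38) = 0.31*u^6 - 1.5*u^5 - 3.42*u^4 + 3.07*u^3 + 5.49*u^2 - 4.23*u - 3.77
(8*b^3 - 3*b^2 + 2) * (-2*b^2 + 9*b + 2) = -16*b^5 + 78*b^4 - 11*b^3 - 10*b^2 + 18*b + 4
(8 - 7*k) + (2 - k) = 10 - 8*k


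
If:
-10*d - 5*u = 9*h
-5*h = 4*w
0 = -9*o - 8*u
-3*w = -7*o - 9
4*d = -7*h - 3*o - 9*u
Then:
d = 3564/6733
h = -7020/6733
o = -4896/6733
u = 5508/6733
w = 8775/6733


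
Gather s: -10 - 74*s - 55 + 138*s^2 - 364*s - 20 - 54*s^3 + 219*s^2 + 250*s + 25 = -54*s^3 + 357*s^2 - 188*s - 60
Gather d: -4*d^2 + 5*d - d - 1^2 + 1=-4*d^2 + 4*d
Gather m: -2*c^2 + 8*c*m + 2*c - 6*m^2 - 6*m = -2*c^2 + 2*c - 6*m^2 + m*(8*c - 6)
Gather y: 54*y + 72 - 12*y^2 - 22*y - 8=-12*y^2 + 32*y + 64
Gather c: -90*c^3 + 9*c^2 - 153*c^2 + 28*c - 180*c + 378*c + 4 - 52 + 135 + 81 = -90*c^3 - 144*c^2 + 226*c + 168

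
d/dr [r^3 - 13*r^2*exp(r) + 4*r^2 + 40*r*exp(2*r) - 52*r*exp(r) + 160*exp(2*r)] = -13*r^2*exp(r) + 3*r^2 + 80*r*exp(2*r) - 78*r*exp(r) + 8*r + 360*exp(2*r) - 52*exp(r)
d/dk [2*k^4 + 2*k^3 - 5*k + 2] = 8*k^3 + 6*k^2 - 5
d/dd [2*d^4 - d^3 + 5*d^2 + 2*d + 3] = 8*d^3 - 3*d^2 + 10*d + 2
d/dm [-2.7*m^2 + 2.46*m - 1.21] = 2.46 - 5.4*m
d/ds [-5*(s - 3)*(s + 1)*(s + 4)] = -15*s^2 - 20*s + 55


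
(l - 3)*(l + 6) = l^2 + 3*l - 18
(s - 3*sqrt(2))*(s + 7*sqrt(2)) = s^2 + 4*sqrt(2)*s - 42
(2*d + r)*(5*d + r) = 10*d^2 + 7*d*r + r^2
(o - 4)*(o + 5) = o^2 + o - 20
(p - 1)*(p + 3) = p^2 + 2*p - 3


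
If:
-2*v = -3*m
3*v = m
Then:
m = 0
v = 0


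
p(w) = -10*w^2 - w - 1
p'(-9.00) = 179.00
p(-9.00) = -802.00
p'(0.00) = -1.00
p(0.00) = -1.00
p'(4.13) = -83.60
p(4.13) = -175.70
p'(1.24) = -25.80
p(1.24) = -17.62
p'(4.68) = -94.60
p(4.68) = -224.70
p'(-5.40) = 107.00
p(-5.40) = -287.20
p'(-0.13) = 1.60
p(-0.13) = -1.04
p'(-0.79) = 14.80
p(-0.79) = -6.45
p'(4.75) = -96.00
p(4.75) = -231.38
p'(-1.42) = 27.40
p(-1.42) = -19.74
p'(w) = -20*w - 1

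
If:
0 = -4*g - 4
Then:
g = -1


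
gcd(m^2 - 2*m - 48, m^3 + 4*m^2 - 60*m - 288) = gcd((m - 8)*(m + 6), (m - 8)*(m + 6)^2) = m^2 - 2*m - 48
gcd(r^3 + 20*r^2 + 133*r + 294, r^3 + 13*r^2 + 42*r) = r^2 + 13*r + 42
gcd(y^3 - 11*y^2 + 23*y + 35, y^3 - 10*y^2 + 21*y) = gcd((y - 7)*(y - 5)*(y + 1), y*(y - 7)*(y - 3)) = y - 7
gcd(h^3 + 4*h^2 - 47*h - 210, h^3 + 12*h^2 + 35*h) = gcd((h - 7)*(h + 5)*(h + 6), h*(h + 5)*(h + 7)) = h + 5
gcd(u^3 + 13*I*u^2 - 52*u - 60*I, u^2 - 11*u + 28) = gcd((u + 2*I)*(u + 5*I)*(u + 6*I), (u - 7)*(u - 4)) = 1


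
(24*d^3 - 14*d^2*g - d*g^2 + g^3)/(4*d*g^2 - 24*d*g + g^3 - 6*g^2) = (6*d^2 - 5*d*g + g^2)/(g*(g - 6))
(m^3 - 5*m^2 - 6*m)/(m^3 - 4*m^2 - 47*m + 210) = m*(m + 1)/(m^2 + 2*m - 35)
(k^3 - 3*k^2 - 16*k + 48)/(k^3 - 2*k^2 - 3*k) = (k^2 - 16)/(k*(k + 1))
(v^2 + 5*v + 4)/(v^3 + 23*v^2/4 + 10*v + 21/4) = 4*(v + 4)/(4*v^2 + 19*v + 21)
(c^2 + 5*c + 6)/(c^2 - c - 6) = (c + 3)/(c - 3)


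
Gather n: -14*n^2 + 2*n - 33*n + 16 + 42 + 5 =-14*n^2 - 31*n + 63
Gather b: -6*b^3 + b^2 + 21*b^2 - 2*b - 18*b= -6*b^3 + 22*b^2 - 20*b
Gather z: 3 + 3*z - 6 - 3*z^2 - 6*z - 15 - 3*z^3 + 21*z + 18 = -3*z^3 - 3*z^2 + 18*z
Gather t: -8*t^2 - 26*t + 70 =-8*t^2 - 26*t + 70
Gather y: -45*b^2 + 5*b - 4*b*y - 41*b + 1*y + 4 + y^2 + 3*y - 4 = -45*b^2 - 36*b + y^2 + y*(4 - 4*b)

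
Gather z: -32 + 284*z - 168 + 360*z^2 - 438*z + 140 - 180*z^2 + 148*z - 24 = 180*z^2 - 6*z - 84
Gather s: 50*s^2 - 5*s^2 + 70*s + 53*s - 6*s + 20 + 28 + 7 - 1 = 45*s^2 + 117*s + 54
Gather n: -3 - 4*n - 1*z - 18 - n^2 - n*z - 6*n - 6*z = -n^2 + n*(-z - 10) - 7*z - 21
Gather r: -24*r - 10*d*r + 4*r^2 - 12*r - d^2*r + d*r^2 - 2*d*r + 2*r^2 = r^2*(d + 6) + r*(-d^2 - 12*d - 36)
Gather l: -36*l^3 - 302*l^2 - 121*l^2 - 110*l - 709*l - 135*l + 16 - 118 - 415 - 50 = -36*l^3 - 423*l^2 - 954*l - 567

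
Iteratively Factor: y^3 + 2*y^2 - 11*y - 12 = (y - 3)*(y^2 + 5*y + 4) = (y - 3)*(y + 1)*(y + 4)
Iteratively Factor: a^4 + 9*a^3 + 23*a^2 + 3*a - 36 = (a + 3)*(a^3 + 6*a^2 + 5*a - 12) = (a + 3)^2*(a^2 + 3*a - 4) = (a + 3)^2*(a + 4)*(a - 1)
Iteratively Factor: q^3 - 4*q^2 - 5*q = (q - 5)*(q^2 + q) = q*(q - 5)*(q + 1)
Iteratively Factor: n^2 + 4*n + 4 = (n + 2)*(n + 2)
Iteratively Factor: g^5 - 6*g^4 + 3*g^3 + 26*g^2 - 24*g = (g)*(g^4 - 6*g^3 + 3*g^2 + 26*g - 24) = g*(g - 4)*(g^3 - 2*g^2 - 5*g + 6) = g*(g - 4)*(g + 2)*(g^2 - 4*g + 3) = g*(g - 4)*(g - 3)*(g + 2)*(g - 1)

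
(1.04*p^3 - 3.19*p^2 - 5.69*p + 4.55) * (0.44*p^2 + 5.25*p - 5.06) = 0.4576*p^5 + 4.0564*p^4 - 24.5135*p^3 - 11.7291*p^2 + 52.6789*p - 23.023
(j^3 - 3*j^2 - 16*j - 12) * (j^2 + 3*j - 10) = j^5 - 35*j^3 - 30*j^2 + 124*j + 120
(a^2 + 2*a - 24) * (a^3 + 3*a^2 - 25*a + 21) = a^5 + 5*a^4 - 43*a^3 - 101*a^2 + 642*a - 504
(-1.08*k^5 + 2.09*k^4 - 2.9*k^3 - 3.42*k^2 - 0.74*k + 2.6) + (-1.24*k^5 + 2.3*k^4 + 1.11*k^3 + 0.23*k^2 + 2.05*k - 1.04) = -2.32*k^5 + 4.39*k^4 - 1.79*k^3 - 3.19*k^2 + 1.31*k + 1.56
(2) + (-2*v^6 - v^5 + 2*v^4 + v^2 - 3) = -2*v^6 - v^5 + 2*v^4 + v^2 - 1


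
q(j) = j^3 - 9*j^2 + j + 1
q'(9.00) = 82.00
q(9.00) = 10.00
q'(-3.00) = 82.00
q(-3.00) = -110.00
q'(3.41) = -25.50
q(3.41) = -60.59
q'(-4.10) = 125.23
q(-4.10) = -223.31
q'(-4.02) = 121.84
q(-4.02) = -213.43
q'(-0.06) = 2.09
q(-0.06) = 0.91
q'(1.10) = -15.17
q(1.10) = -7.46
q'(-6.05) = 219.71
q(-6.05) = -555.92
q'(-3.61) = 105.08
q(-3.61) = -166.94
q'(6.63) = 13.53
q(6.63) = -96.55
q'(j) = 3*j^2 - 18*j + 1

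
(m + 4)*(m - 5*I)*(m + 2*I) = m^3 + 4*m^2 - 3*I*m^2 + 10*m - 12*I*m + 40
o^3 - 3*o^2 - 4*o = o*(o - 4)*(o + 1)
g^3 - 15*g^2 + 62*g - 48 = (g - 8)*(g - 6)*(g - 1)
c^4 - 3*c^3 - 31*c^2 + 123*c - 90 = (c - 5)*(c - 3)*(c - 1)*(c + 6)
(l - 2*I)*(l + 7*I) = l^2 + 5*I*l + 14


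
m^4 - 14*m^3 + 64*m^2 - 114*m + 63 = (m - 7)*(m - 3)^2*(m - 1)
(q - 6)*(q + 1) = q^2 - 5*q - 6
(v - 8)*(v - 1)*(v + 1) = v^3 - 8*v^2 - v + 8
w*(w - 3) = w^2 - 3*w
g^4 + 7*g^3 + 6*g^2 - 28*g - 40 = (g - 2)*(g + 2)^2*(g + 5)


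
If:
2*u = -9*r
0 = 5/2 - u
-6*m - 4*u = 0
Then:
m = -5/3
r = -5/9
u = 5/2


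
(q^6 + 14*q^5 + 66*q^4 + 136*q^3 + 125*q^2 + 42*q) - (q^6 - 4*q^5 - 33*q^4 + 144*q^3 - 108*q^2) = 18*q^5 + 99*q^4 - 8*q^3 + 233*q^2 + 42*q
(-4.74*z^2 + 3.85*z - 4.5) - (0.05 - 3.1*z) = -4.74*z^2 + 6.95*z - 4.55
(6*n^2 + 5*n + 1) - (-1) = 6*n^2 + 5*n + 2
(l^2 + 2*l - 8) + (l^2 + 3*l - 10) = 2*l^2 + 5*l - 18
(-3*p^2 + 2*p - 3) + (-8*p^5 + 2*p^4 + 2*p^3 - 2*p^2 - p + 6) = -8*p^5 + 2*p^4 + 2*p^3 - 5*p^2 + p + 3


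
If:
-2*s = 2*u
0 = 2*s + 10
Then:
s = -5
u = 5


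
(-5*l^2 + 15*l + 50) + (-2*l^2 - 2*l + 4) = -7*l^2 + 13*l + 54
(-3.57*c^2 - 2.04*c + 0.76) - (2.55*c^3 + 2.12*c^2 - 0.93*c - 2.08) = -2.55*c^3 - 5.69*c^2 - 1.11*c + 2.84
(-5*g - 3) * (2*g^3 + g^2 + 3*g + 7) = -10*g^4 - 11*g^3 - 18*g^2 - 44*g - 21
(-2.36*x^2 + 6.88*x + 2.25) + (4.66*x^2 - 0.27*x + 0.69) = 2.3*x^2 + 6.61*x + 2.94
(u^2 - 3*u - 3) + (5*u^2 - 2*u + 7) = 6*u^2 - 5*u + 4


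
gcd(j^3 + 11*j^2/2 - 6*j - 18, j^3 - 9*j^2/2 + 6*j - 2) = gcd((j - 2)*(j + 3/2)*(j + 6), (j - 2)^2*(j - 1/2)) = j - 2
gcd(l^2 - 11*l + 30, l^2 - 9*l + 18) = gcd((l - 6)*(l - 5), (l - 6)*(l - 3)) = l - 6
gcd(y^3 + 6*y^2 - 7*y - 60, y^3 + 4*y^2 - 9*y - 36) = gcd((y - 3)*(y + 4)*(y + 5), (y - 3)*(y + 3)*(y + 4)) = y^2 + y - 12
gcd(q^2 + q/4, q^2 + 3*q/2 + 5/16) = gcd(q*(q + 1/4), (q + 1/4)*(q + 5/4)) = q + 1/4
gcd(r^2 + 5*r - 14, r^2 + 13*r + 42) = r + 7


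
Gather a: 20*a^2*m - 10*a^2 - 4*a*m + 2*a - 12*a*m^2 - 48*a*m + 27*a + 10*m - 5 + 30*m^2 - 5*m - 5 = a^2*(20*m - 10) + a*(-12*m^2 - 52*m + 29) + 30*m^2 + 5*m - 10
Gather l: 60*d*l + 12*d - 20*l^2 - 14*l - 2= 12*d - 20*l^2 + l*(60*d - 14) - 2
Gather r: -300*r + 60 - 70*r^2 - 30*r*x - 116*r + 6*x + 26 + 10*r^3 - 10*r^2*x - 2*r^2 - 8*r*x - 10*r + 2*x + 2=10*r^3 + r^2*(-10*x - 72) + r*(-38*x - 426) + 8*x + 88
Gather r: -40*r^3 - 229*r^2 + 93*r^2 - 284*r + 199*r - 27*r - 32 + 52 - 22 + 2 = -40*r^3 - 136*r^2 - 112*r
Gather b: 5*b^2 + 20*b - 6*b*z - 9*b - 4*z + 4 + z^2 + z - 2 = 5*b^2 + b*(11 - 6*z) + z^2 - 3*z + 2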